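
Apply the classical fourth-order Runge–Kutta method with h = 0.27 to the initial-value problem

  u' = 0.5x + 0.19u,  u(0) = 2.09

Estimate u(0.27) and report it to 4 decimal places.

2.2186

RK4: k1 = f(x_n, u_n); k2 = f(x_n + h/2, u_n + (h/2)·k1); k3 = f(x_n + h/2, u_n + (h/2)·k2); k4 = f(x_n + h, u_n + h·k3); u_{n+1} = u_n + (h/6)·(k1 + 2k2 + 2k3 + k4).
x=0.000000, u=2.090000:
  k1 = f(0.000000, 2.090000) = 0.397100
  k2 = f(0.135000, 2.143609) = 0.474786
  k3 = f(0.135000, 2.154096) = 0.476778
  k4 = f(0.270000, 2.218730) = 0.556559
  u ← 2.090000 + (0.27/6)·(k1 + 2k2 + 2k3 + k4) = 2.218555
u(0.27) ≈ 2.2186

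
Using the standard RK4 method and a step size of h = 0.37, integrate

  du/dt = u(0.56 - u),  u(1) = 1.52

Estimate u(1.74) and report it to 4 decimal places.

RK4: k1 = f(t_n, u_n); k2 = f(t_n + h/2, u_n + (h/2)·k1); k3 = f(t_n + h/2, u_n + (h/2)·k2); k4 = f(t_n + h, u_n + h·k3); u_{n+1} = u_n + (h/6)·(k1 + 2k2 + 2k3 + k4).
t=1.000000, u=1.520000:
  k1 = f(1.000000, 1.520000) = -1.459200
  k2 = f(1.185000, 1.250048) = -0.862593
  k3 = f(1.185000, 1.360420) = -1.088908
  k4 = f(1.370000, 1.117104) = -0.622343
  u ← 1.520000 + (0.37/6)·(k1 + 2k2 + 2k3 + k4) = 1.150953
t=1.370000, u=1.150953:
  k1 = f(1.370000, 1.150953) = -0.680159
  k2 = f(1.555000, 1.025124) = -0.476809
  k3 = f(1.555000, 1.062743) = -0.534287
  k4 = f(1.740000, 0.953267) = -0.374888
  u ← 1.150953 + (0.37/6)·(k1 + 2k2 + 2k3 + k4) = 0.961190
u(1.74) ≈ 0.9612

0.9612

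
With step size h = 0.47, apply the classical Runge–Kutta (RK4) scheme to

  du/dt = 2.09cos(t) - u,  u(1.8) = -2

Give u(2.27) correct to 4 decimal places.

RK4: k1 = f(t_n, u_n); k2 = f(t_n + h/2, u_n + (h/2)·k1); k3 = f(t_n + h/2, u_n + (h/2)·k2); k4 = f(t_n + h, u_n + h·k3); u_{n+1} = u_n + (h/6)·(k1 + 2k2 + 2k3 + k4).
t=1.800000, u=-2.000000:
  k1 = f(1.800000, -2.000000) = 1.525148
  k2 = f(2.035000, -1.641590) = 0.705875
  k3 = f(2.035000, -1.834119) = 0.898404
  k4 = f(2.270000, -1.577750) = 0.232609
  u ← -2.000000 + (0.47/6)·(k1 + 2k2 + 2k3 + k4) = -1.610972
u(2.27) ≈ -1.6110

-1.6110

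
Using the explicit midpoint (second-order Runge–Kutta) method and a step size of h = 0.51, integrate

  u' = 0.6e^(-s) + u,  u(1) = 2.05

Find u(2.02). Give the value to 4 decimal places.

Midpoint: k1 = f(s_n, u_n); k2 = f(s_n + h/2, u_n + (h/2)·k1); u_{n+1} = u_n + h·k2.
s=1.000000, u=2.050000:
  k1 = f(1.000000, 2.050000) = 2.270728
  k2 = f(1.255000, 2.629036) = 2.800081
  u ← 2.050000 + 0.51·2.800081 = 3.478041
s=1.510000, u=3.478041:
  k1 = f(1.510000, 3.478041) = 3.610587
  k2 = f(1.765000, 4.398741) = 4.501453
  u ← 3.478041 + 0.51·4.501453 = 5.773782
u(2.02) ≈ 5.7738

5.7738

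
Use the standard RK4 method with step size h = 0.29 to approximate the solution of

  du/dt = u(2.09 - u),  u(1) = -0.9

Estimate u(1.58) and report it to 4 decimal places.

RK4: k1 = f(t_n, u_n); k2 = f(t_n + h/2, u_n + (h/2)·k1); k3 = f(t_n + h/2, u_n + (h/2)·k2); k4 = f(t_n + h, u_n + h·k3); u_{n+1} = u_n + (h/6)·(k1 + 2k2 + 2k3 + k4).
t=1.000000, u=-0.900000:
  k1 = f(1.000000, -0.900000) = -2.691000
  k2 = f(1.145000, -1.290195) = -4.361111
  k3 = f(1.145000, -1.532361) = -5.550765
  k4 = f(1.290000, -2.509722) = -11.544022
  u ← -0.900000 + (0.29/6)·(k1 + 2k2 + 2k3 + k4) = -2.546174
t=1.290000, u=-2.546174:
  k1 = f(1.290000, -2.546174) = -11.804506
  k2 = f(1.435000, -4.257827) = -27.027954
  k3 = f(1.435000, -6.465227) = -55.311491
  k4 = f(1.580000, -18.586506) = -384.304016
  u ← -2.546174 + (0.29/6)·(k1 + 2k2 + 2k3 + k4) = -29.650899
u(1.58) ≈ -29.6509

-29.6509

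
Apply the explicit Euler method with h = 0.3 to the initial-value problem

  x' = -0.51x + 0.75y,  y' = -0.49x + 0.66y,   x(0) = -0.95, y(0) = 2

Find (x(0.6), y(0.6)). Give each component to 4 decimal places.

0.2701, 3.0898

Euler on (x,y): x_{n+1} = x_n + h·x', y_{n+1} = y_n + h·y'.
0.000000: (-0.950000, 2.000000); f=(1.984500, 1.785500) → (-0.354650, 2.535650)
0.300000: (-0.354650, 2.535650); f=(2.082609, 1.847308) → (0.270133, 3.089842)
(x(0.6), y(0.6)) ≈ (0.2701, 3.0898)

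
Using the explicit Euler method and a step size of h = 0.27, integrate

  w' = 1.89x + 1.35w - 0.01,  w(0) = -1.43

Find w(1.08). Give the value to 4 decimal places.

Euler: w_{n+1} = w_n + h·f(x_n, w_n).
x=0.000000, w=-1.430000: f=-1.940500 → w ← -1.430000 + 0.27·(-1.940500) = -1.953935
x=0.270000, w=-1.953935: f=-2.137512 → w ← -1.953935 + 0.27·(-2.137512) = -2.531063
x=0.540000, w=-2.531063: f=-2.406335 → w ← -2.531063 + 0.27·(-2.406335) = -3.180774
x=0.810000, w=-3.180774: f=-2.773145 → w ← -3.180774 + 0.27·(-2.773145) = -3.929523
w(1.08) ≈ -3.9295

-3.9295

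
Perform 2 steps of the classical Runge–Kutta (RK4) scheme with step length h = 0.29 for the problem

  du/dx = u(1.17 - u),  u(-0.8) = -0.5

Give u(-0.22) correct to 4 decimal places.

RK4: k1 = f(x_n, u_n); k2 = f(x_n + h/2, u_n + (h/2)·k1); k3 = f(x_n + h/2, u_n + (h/2)·k2); k4 = f(x_n + h, u_n + h·k3); u_{n+1} = u_n + (h/6)·(k1 + 2k2 + 2k3 + k4).
x=-0.800000, u=-0.500000:
  k1 = f(-0.800000, -0.500000) = -0.835000
  k2 = f(-0.655000, -0.621075) = -1.112392
  k3 = f(-0.655000, -0.661297) = -1.211031
  k4 = f(-0.510000, -0.851199) = -1.720442
  u ← -0.500000 + (0.29/6)·(k1 + 2k2 + 2k3 + k4) = -0.848111
x=-0.510000, u=-0.848111:
  k1 = f(-0.510000, -0.848111) = -1.711581
  k2 = f(-0.365000, -1.096290) = -2.484510
  k3 = f(-0.365000, -1.208365) = -2.873932
  k4 = f(-0.220000, -1.681551) = -4.795027
  u ← -0.848111 + (0.29/6)·(k1 + 2k2 + 2k3 + k4) = -1.680579
u(-0.22) ≈ -1.6806

-1.6806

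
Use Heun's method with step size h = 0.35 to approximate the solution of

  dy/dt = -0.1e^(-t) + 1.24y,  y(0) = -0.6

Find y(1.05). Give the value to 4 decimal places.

Heun: k1 = f(t_n, y_n); k2 = f(t_n + h, y_n + h·k1); y_{n+1} = y_n + (h/2)·(k1 + k2).
t=0.000000, y=-0.600000:
  k1 = f(0.000000, -0.600000) = -0.844000
  k2 = f(0.350000, -0.895400) = -1.180765
  y ← -0.600000 + (0.35/2)·(-0.844000 + (-1.180765)) = -0.954334
t=0.350000, y=-0.954334:
  k1 = f(0.350000, -0.954334) = -1.253843
  k2 = f(0.700000, -1.393179) = -1.777200
  y ← -0.954334 + (0.35/2)·(-1.253843 + (-1.777200)) = -1.484766
t=0.700000, y=-1.484766:
  k1 = f(0.700000, -1.484766) = -1.890769
  k2 = f(1.050000, -2.146535) = -2.696698
  y ← -1.484766 + (0.35/2)·(-1.890769 + (-2.696698)) = -2.287573
y(1.05) ≈ -2.2876

-2.2876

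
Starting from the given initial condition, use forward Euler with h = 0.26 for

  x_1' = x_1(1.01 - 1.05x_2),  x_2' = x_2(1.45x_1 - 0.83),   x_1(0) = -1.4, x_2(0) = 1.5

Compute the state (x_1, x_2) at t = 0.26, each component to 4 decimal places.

Euler on (x_1,x_2): x_1_{n+1} = x_1_n + h·x_1', x_2_{n+1} = x_2_n + h·x_2'.
0.000000: (-1.400000, 1.500000); f=(0.791000, -4.290000) → (-1.194340, 0.384600)
(x_1(0.26), x_2(0.26)) ≈ (-1.1943, 0.3846)

-1.1943, 0.3846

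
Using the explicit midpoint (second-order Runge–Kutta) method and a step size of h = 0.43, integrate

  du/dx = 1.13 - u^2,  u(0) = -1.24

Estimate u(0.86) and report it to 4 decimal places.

-2.3590

Midpoint: k1 = f(x_n, u_n); k2 = f(x_n + h/2, u_n + (h/2)·k1); u_{n+1} = u_n + h·k2.
x=0.000000, u=-1.240000:
  k1 = f(0.000000, -1.240000) = -0.407600
  k2 = f(0.215000, -1.327634) = -0.632612
  u ← -1.240000 + 0.43·(-0.632612) = -1.512023
x=0.430000, u=-1.512023:
  k1 = f(0.430000, -1.512023) = -1.156214
  k2 = f(0.645000, -1.760609) = -1.969745
  u ← -1.512023 + 0.43·(-1.969745) = -2.359013
u(0.86) ≈ -2.3590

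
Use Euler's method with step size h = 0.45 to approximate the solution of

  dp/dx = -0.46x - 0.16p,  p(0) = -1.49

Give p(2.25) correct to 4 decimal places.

Euler: p_{n+1} = p_n + h·f(x_n, p_n).
x=0.000000, p=-1.490000: f=0.238400 → p ← -1.490000 + 0.45·0.238400 = -1.382720
x=0.450000, p=-1.382720: f=0.014235 → p ← -1.382720 + 0.45·0.014235 = -1.376314
x=0.900000, p=-1.376314: f=-0.193790 → p ← -1.376314 + 0.45·(-0.193790) = -1.463520
x=1.350000, p=-1.463520: f=-0.386837 → p ← -1.463520 + 0.45·(-0.386837) = -1.637596
x=1.800000, p=-1.637596: f=-0.565985 → p ← -1.637596 + 0.45·(-0.565985) = -1.892289
p(2.25) ≈ -1.8923

-1.8923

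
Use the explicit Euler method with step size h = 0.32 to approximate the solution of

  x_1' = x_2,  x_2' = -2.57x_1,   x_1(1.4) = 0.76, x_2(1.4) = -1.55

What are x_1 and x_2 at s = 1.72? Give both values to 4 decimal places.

0.2640, -2.1750

Euler on (x_1,x_2): x_1_{n+1} = x_1_n + h·x_1', x_2_{n+1} = x_2_n + h·x_2'.
1.400000: (0.760000, -1.550000); f=(-1.550000, -1.953200) → (0.264000, -2.175024)
(x_1(1.72), x_2(1.72)) ≈ (0.2640, -2.1750)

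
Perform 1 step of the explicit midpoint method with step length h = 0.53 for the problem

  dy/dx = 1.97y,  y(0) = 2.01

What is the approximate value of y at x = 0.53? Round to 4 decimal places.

Midpoint: k1 = f(x_n, y_n); k2 = f(x_n + h/2, y_n + (h/2)·k1); y_{n+1} = y_n + h·k2.
x=0.000000, y=2.010000:
  k1 = f(0.000000, 2.010000) = 3.959700
  k2 = f(0.265000, 3.059320) = 6.026861
  y ← 2.010000 + 0.53·6.026861 = 5.204237
y(0.53) ≈ 5.2042

5.2042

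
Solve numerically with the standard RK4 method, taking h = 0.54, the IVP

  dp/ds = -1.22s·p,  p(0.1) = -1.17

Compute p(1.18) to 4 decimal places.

RK4: k1 = f(s_n, p_n); k2 = f(s_n + h/2, p_n + (h/2)·k1); k3 = f(s_n + h/2, p_n + (h/2)·k2); k4 = f(s_n + h, p_n + h·k3); p_{n+1} = p_n + (h/6)·(k1 + 2k2 + 2k3 + k4).
s=0.100000, p=-1.170000:
  k1 = f(0.100000, -1.170000) = 0.142740
  k2 = f(0.370000, -1.131460) = 0.510741
  k3 = f(0.370000, -1.032100) = 0.465890
  k4 = f(0.640000, -0.918419) = 0.717102
  p ← -1.170000 + (0.54/6)·(k1 + 2k2 + 2k3 + k4) = -0.916821
s=0.640000, p=-0.916821:
  k1 = f(0.640000, -0.916821) = 0.715854
  k2 = f(0.910000, -0.723540) = 0.803274
  k3 = f(0.910000, -0.699937) = 0.777070
  k4 = f(1.180000, -0.497203) = 0.715774
  p ← -0.916821 + (0.54/6)·(k1 + 2k2 + 2k3 + k4) = -0.503512
p(1.18) ≈ -0.5035

-0.5035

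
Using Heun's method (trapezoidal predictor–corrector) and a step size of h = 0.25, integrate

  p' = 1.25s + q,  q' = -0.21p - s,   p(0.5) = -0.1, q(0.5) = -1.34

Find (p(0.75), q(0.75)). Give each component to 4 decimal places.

-0.2547, -1.4863

Heun on (p,q): k1 = f(s_n, state_n); k2 = f(s_n + h, state_n + h·k1); state_{n+1} = state_n + (h/2)·(k1 + k2).
0.500000: (-0.100000, -1.340000)
  k1 = (-0.715000, -0.479000)
  predictor → (-0.278750, -1.459750)
  k2 = (-0.522250, -0.691462)
  → (-0.254656, -1.486308)
(p(0.75), q(0.75)) ≈ (-0.2547, -1.4863)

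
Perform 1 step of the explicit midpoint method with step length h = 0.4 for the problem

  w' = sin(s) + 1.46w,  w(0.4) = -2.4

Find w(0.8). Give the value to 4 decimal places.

-3.9395

Midpoint: k1 = f(s_n, w_n); k2 = f(s_n + h/2, w_n + (h/2)·k1); w_{n+1} = w_n + h·k2.
s=0.400000, w=-2.400000:
  k1 = f(0.400000, -2.400000) = -3.114582
  k2 = f(0.600000, -3.022916) = -3.848815
  w ← -2.400000 + 0.4·(-3.848815) = -3.939526
w(0.8) ≈ -3.9395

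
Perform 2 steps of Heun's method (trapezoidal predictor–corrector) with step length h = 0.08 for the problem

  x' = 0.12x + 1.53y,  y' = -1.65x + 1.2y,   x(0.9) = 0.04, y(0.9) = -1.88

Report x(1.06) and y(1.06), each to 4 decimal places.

-0.4679, -2.2220

Heun on (x,y): k1 = f(t_n, state_n); k2 = f(t_n + h, state_n + h·k1); state_{n+1} = state_n + (h/2)·(k1 + k2).
0.900000: (0.040000, -1.880000)
  k1 = (-2.871600, -2.322000)
  predictor → (-0.189728, -2.065760)
  k2 = (-3.183380, -2.165861)
  → (-0.202199, -2.059514)
0.980000: (-0.202199, -2.059514)
  k1 = (-3.175321, -2.137789)
  predictor → (-0.456225, -2.230538)
  k2 = (-3.467469, -1.923874)
  → (-0.467911, -2.221981)
(x(1.06), y(1.06)) ≈ (-0.4679, -2.2220)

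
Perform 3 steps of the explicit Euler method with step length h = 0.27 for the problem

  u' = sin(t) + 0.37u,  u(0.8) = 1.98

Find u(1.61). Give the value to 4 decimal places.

Euler: u_{n+1} = u_n + h·f(t_n, u_n).
t=0.800000, u=1.980000: f=1.449956 → u ← 1.980000 + 0.27·1.449956 = 2.371488
t=1.070000, u=2.371488: f=1.754651 → u ← 2.371488 + 0.27·1.754651 = 2.845244
t=1.340000, u=2.845244: f=2.026225 → u ← 2.845244 + 0.27·2.026225 = 3.392325
u(1.61) ≈ 3.3923

3.3923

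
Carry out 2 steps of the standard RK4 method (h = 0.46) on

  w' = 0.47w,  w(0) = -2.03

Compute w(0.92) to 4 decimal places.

-3.1281

RK4: k1 = f(t_n, w_n); k2 = f(t_n + h/2, w_n + (h/2)·k1); k3 = f(t_n + h/2, w_n + (h/2)·k2); k4 = f(t_n + h, w_n + h·k3); w_{n+1} = w_n + (h/6)·(k1 + 2k2 + 2k3 + k4).
t=0.000000, w=-2.030000:
  k1 = f(0.000000, -2.030000) = -0.954100
  k2 = f(0.230000, -2.249443) = -1.057238
  k3 = f(0.230000, -2.273165) = -1.068387
  k4 = f(0.460000, -2.521458) = -1.185085
  w ← -2.030000 + (0.46/6)·(k1 + 2k2 + 2k3 + k4) = -2.519933
t=0.460000, w=-2.519933:
  k1 = f(0.460000, -2.519933) = -1.184369
  k2 = f(0.690000, -2.792338) = -1.312399
  k3 = f(0.690000, -2.821785) = -1.326239
  k4 = f(0.920000, -3.130003) = -1.471102
  w ← -2.519933 + (0.46/6)·(k1 + 2k2 + 2k3 + k4) = -3.128111
w(0.92) ≈ -3.1281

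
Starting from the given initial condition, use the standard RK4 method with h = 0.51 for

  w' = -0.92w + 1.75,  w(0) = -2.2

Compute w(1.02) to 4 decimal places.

RK4: k1 = f(x_n, w_n); k2 = f(x_n + h/2, w_n + (h/2)·k1); k3 = f(x_n + h/2, w_n + (h/2)·k2); k4 = f(x_n + h, w_n + h·k3); w_{n+1} = w_n + (h/6)·(k1 + 2k2 + 2k3 + k4).
x=0.000000, w=-2.200000:
  k1 = f(0.000000, -2.200000) = 3.774000
  k2 = f(0.255000, -1.237630) = 2.888620
  k3 = f(0.255000, -1.463402) = 3.096330
  k4 = f(0.510000, -0.620872) = 2.321202
  w ← -2.200000 + (0.51/6)·(k1 + 2k2 + 2k3 + k4) = -0.664466
x=0.510000, w=-0.664466:
  k1 = f(0.510000, -0.664466) = 2.361309
  k2 = f(0.765000, -0.062333) = 1.807346
  k3 = f(0.765000, -0.203593) = 1.937306
  k4 = f(1.020000, 0.323560) = 1.452325
  w ← -0.664466 + (0.51/6)·(k1 + 2k2 + 2k3 + k4) = 0.296283
w(1.02) ≈ 0.2963

0.2963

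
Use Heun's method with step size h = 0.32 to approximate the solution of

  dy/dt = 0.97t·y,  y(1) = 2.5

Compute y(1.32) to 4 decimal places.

3.5591

Heun: k1 = f(t_n, y_n); k2 = f(t_n + h, y_n + h·k1); y_{n+1} = y_n + (h/2)·(k1 + k2).
t=1.000000, y=2.500000:
  k1 = f(1.000000, 2.500000) = 2.425000
  k2 = f(1.320000, 3.276000) = 4.194590
  y ← 2.500000 + (0.32/2)·(2.425000 + 4.194590) = 3.559134
y(1.32) ≈ 3.5591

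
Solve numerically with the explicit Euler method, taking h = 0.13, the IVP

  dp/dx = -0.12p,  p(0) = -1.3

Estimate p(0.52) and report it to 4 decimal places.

Euler: p_{n+1} = p_n + h·f(x_n, p_n).
x=0.000000, p=-1.300000: f=0.156000 → p ← -1.300000 + 0.13·0.156000 = -1.279720
x=0.130000, p=-1.279720: f=0.153566 → p ← -1.279720 + 0.13·0.153566 = -1.259756
x=0.260000, p=-1.259756: f=0.151171 → p ← -1.259756 + 0.13·0.151171 = -1.240104
x=0.390000, p=-1.240104: f=0.148813 → p ← -1.240104 + 0.13·0.148813 = -1.220759
p(0.52) ≈ -1.2208

-1.2208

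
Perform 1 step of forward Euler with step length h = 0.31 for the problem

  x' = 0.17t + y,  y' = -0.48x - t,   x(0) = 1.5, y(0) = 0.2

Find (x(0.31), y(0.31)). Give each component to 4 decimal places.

Euler on (x,y): x_{n+1} = x_n + h·x', y_{n+1} = y_n + h·y'.
0.000000: (1.500000, 0.200000); f=(0.200000, -0.720000) → (1.562000, -0.023200)
(x(0.31), y(0.31)) ≈ (1.5620, -0.0232)

1.5620, -0.0232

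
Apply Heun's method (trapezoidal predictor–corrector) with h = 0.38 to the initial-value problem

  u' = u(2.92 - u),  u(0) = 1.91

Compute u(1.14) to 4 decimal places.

Heun: k1 = f(x_n, u_n); k2 = f(x_n + h, u_n + h·k1); u_{n+1} = u_n + (h/2)·(k1 + k2).
x=0.000000, u=1.910000:
  k1 = f(0.000000, 1.910000) = 1.929100
  k2 = f(0.380000, 2.643058) = 0.731974
  u ← 1.910000 + (0.38/2)·(1.929100 + 0.731974) = 2.415604
x=0.380000, u=2.415604:
  k1 = f(0.380000, 2.415604) = 1.218421
  k2 = f(0.760000, 2.878604) = 0.119163
  u ← 2.415604 + (0.38/2)·(1.218421 + 0.119163) = 2.669745
x=0.760000, u=2.669745:
  k1 = f(0.760000, 2.669745) = 0.668117
  k2 = f(1.140000, 2.923629) = -0.010611
  u ← 2.669745 + (0.38/2)·(0.668117 + (-0.010611)) = 2.794671
u(1.14) ≈ 2.7947

2.7947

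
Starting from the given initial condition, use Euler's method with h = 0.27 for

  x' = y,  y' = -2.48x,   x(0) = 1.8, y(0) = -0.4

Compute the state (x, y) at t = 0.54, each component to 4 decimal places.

1.2586, -2.7382

Euler on (x,y): x_{n+1} = x_n + h·x', y_{n+1} = y_n + h·y'.
0.000000: (1.800000, -0.400000); f=(-0.400000, -4.464000) → (1.692000, -1.605280)
0.270000: (1.692000, -1.605280); f=(-1.605280, -4.196160) → (1.258574, -2.738243)
(x(0.54), y(0.54)) ≈ (1.2586, -2.7382)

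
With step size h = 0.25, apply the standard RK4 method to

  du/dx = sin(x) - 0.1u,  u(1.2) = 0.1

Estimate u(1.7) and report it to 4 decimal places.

RK4: k1 = f(x_n, u_n); k2 = f(x_n + h/2, u_n + (h/2)·k1); k3 = f(x_n + h/2, u_n + (h/2)·k2); k4 = f(x_n + h, u_n + h·k3); u_{n+1} = u_n + (h/6)·(k1 + 2k2 + 2k3 + k4).
x=1.200000, u=0.100000:
  k1 = f(1.200000, 0.100000) = 0.922039
  k2 = f(1.325000, 0.215255) = 0.948418
  k3 = f(1.325000, 0.218552) = 0.948089
  k4 = f(1.450000, 0.337022) = 0.959011
  u ← 0.100000 + (0.25/6)·(k1 + 2k2 + 2k3 + k4) = 0.336419
x=1.450000, u=0.336419:
  k1 = f(1.450000, 0.336419) = 0.959071
  k2 = f(1.575000, 0.456303) = 0.954361
  k3 = f(1.575000, 0.455714) = 0.954420
  k4 = f(1.700000, 0.575024) = 0.934162
  u ← 0.336419 + (0.25/6)·(k1 + 2k2 + 2k3 + k4) = 0.574369
u(1.7) ≈ 0.5744

0.5744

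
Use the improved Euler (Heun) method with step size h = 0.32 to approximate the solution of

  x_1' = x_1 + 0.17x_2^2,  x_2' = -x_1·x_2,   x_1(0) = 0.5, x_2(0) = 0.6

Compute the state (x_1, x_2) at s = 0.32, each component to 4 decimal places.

0.7054, 0.4972

Heun on (x_1,x_2): k1 = f(s_n, state_n); k2 = f(s_n + h, state_n + h·k1); state_{n+1} = state_n + (h/2)·(k1 + k2).
0.000000: (0.500000, 0.600000)
  k1 = (0.561200, -0.300000)
  predictor → (0.679584, 0.504000)
  k2 = (0.722767, -0.342510)
  → (0.705435, 0.497198)
(x_1(0.32), x_2(0.32)) ≈ (0.7054, 0.4972)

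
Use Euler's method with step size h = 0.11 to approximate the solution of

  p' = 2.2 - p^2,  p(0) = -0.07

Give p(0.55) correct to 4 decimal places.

Euler: p_{n+1} = p_n + h·f(s_n, p_n).
s=0.000000, p=-0.070000: f=2.195100 → p ← -0.070000 + 0.11·2.195100 = 0.171461
s=0.110000, p=0.171461: f=2.170601 → p ← 0.171461 + 0.11·2.170601 = 0.410227
s=0.220000, p=0.410227: f=2.031714 → p ← 0.410227 + 0.11·2.031714 = 0.633716
s=0.330000, p=0.633716: f=1.798404 → p ← 0.633716 + 0.11·1.798404 = 0.831540
s=0.440000, p=0.831540: f=1.508541 → p ← 0.831540 + 0.11·1.508541 = 0.997480
p(0.55) ≈ 0.9975

0.9975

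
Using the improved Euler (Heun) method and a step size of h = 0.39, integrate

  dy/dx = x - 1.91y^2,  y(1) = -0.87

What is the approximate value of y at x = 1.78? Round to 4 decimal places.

-1.6868

Heun: k1 = f(x_n, y_n); k2 = f(x_n + h, y_n + h·k1); y_{n+1} = y_n + (h/2)·(k1 + k2).
x=1.000000, y=-0.870000:
  k1 = f(1.000000, -0.870000) = -0.445679
  k2 = f(1.390000, -1.043815) = -0.691039
  y ← -0.870000 + (0.39/2)·(-0.445679 + (-0.691039)) = -1.091660
x=1.390000, y=-1.091660:
  k1 = f(1.390000, -1.091660) = -0.886188
  k2 = f(1.780000, -1.437274) = -2.165593
  y ← -1.091660 + (0.39/2)·(-0.886188 + (-2.165593)) = -1.686757
y(1.78) ≈ -1.6868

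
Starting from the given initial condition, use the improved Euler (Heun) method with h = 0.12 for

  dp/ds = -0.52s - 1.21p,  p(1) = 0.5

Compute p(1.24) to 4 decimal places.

0.2525

Heun: k1 = f(s_n, p_n); k2 = f(s_n + h, p_n + h·k1); p_{n+1} = p_n + (h/2)·(k1 + k2).
s=1.000000, p=0.500000:
  k1 = f(1.000000, 0.500000) = -1.125000
  k2 = f(1.120000, 0.365000) = -1.024050
  p ← 0.500000 + (0.12/2)·(-1.125000 + (-1.024050)) = 0.371057
s=1.120000, p=0.371057:
  k1 = f(1.120000, 0.371057) = -1.031379
  k2 = f(1.240000, 0.247292) = -0.944023
  p ← 0.371057 + (0.12/2)·(-1.031379 + (-0.944023)) = 0.252533
p(1.24) ≈ 0.2525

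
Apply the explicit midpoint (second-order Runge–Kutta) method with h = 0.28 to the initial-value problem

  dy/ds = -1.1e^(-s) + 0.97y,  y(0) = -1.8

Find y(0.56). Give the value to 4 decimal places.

-3.7209

Midpoint: k1 = f(s_n, y_n); k2 = f(s_n + h/2, y_n + (h/2)·k1); y_{n+1} = y_n + h·k2.
s=0.000000, y=-1.800000:
  k1 = f(0.000000, -1.800000) = -2.846000
  k2 = f(0.140000, -2.198440) = -3.088781
  y ← -1.800000 + 0.28·(-3.088781) = -2.664859
s=0.280000, y=-2.664859:
  k1 = f(0.280000, -2.664859) = -3.416275
  k2 = f(0.420000, -3.143137) = -3.771595
  y ← -2.664859 + 0.28·(-3.771595) = -3.720905
y(0.56) ≈ -3.7209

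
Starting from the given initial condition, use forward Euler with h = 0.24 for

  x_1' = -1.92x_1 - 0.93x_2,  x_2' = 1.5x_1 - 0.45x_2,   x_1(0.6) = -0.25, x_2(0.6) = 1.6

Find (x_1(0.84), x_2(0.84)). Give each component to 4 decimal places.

-0.4919, 1.3372

Euler on (x_1,x_2): x_1_{n+1} = x_1_n + h·x_1', x_2_{n+1} = x_2_n + h·x_2'.
0.600000: (-0.250000, 1.600000); f=(-1.008000, -1.095000) → (-0.491920, 1.337200)
(x_1(0.84), x_2(0.84)) ≈ (-0.4919, 1.3372)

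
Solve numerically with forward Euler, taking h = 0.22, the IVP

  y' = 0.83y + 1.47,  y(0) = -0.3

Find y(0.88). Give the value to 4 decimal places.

1.1062

Euler: y_{n+1} = y_n + h·f(x_n, y_n).
x=0.000000, y=-0.300000: f=1.221000 → y ← -0.300000 + 0.22·1.221000 = -0.031380
x=0.220000, y=-0.031380: f=1.443955 → y ← -0.031380 + 0.22·1.443955 = 0.286290
x=0.440000, y=0.286290: f=1.707621 → y ← 0.286290 + 0.22·1.707621 = 0.661967
x=0.660000, y=0.661967: f=2.019432 → y ← 0.661967 + 0.22·2.019432 = 1.106242
y(0.88) ≈ 1.1062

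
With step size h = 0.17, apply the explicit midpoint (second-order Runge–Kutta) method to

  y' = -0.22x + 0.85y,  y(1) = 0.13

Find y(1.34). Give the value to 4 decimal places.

Midpoint: k1 = f(x_n, y_n); k2 = f(x_n + h/2, y_n + (h/2)·k1); y_{n+1} = y_n + h·k2.
x=1.000000, y=0.130000:
  k1 = f(1.000000, 0.130000) = -0.109500
  k2 = f(1.085000, 0.120693) = -0.136111
  y ← 0.130000 + 0.17·(-0.136111) = 0.106861
x=1.170000, y=0.106861:
  k1 = f(1.170000, 0.106861) = -0.166568
  k2 = f(1.255000, 0.092703) = -0.197303
  y ← 0.106861 + 0.17·(-0.197303) = 0.073320
y(1.34) ≈ 0.0733

0.0733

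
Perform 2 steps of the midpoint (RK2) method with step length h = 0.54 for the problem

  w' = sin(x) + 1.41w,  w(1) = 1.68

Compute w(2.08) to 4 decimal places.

9.2118

Midpoint: k1 = f(x_n, w_n); k2 = f(x_n + h/2, w_n + (h/2)·k1); w_{n+1} = w_n + h·k2.
x=1.000000, w=1.680000:
  k1 = f(1.000000, 1.680000) = 3.210271
  k2 = f(1.270000, 2.546773) = 4.546051
  w ← 1.680000 + 0.54·4.546051 = 4.134868
x=1.540000, w=4.134868:
  k1 = f(1.540000, 4.134868) = 6.829689
  k2 = f(1.810000, 5.978884) = 9.401753
  w ← 4.134868 + 0.54·9.401753 = 9.211814
w(2.08) ≈ 9.2118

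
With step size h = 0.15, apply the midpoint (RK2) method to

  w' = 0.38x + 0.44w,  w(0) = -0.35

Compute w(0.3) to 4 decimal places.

Midpoint: k1 = f(x_n, w_n); k2 = f(x_n + h/2, w_n + (h/2)·k1); w_{n+1} = w_n + h·k2.
x=0.000000, w=-0.350000:
  k1 = f(0.000000, -0.350000) = -0.154000
  k2 = f(0.075000, -0.361550) = -0.130582
  w ← -0.350000 + 0.15·(-0.130582) = -0.369587
x=0.150000, w=-0.369587:
  k1 = f(0.150000, -0.369587) = -0.105618
  k2 = f(0.225000, -0.377509) = -0.080604
  w ← -0.369587 + 0.15·(-0.080604) = -0.381678
w(0.3) ≈ -0.3817

-0.3817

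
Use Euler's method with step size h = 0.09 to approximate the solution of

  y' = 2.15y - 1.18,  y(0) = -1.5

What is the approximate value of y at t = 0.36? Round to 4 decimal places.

-3.6083

Euler: y_{n+1} = y_n + h·f(t_n, y_n).
t=0.000000, y=-1.500000: f=-4.405000 → y ← -1.500000 + 0.09·(-4.405000) = -1.896450
t=0.090000, y=-1.896450: f=-5.257367 → y ← -1.896450 + 0.09·(-5.257367) = -2.369613
t=0.180000, y=-2.369613: f=-6.274668 → y ← -2.369613 + 0.09·(-6.274668) = -2.934333
t=0.270000, y=-2.934333: f=-7.488816 → y ← -2.934333 + 0.09·(-7.488816) = -3.608327
y(0.36) ≈ -3.6083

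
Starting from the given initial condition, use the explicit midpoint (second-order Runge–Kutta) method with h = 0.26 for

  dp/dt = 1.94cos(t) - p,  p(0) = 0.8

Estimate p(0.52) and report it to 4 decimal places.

Midpoint: k1 = f(t_n, p_n); k2 = f(t_n + h/2, p_n + (h/2)·k1); p_{n+1} = p_n + h·k2.
t=0.000000, p=0.800000:
  k1 = f(0.000000, 0.800000) = 1.140000
  k2 = f(0.130000, 0.948200) = 0.975430
  p ← 0.800000 + 0.26·0.975430 = 1.053612
t=0.260000, p=1.053612:
  k1 = f(0.260000, 1.053612) = 0.821185
  k2 = f(0.390000, 1.160366) = 0.633958
  p ← 1.053612 + 0.26·0.633958 = 1.218441
p(0.52) ≈ 1.2184

1.2184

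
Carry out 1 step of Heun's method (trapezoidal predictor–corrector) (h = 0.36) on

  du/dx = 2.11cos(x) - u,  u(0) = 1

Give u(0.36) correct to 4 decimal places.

Heun: k1 = f(x_n, u_n); k2 = f(x_n + h, u_n + h·k1); u_{n+1} = u_n + (h/2)·(k1 + k2).
x=0.000000, u=1.000000:
  k1 = f(0.000000, 1.000000) = 1.110000
  k2 = f(0.360000, 1.399600) = 0.575142
  u ← 1.000000 + (0.36/2)·(1.110000 + 0.575142) = 1.303326
u(0.36) ≈ 1.3033

1.3033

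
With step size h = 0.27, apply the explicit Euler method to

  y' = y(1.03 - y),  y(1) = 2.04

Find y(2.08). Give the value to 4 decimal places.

1.1489

Euler: y_{n+1} = y_n + h·f(t_n, y_n).
t=1.000000, y=2.040000: f=-2.060400 → y ← 2.040000 + 0.27·(-2.060400) = 1.483692
t=1.270000, y=1.483692: f=-0.673139 → y ← 1.483692 + 0.27·(-0.673139) = 1.301944
t=1.540000, y=1.301944: f=-0.354057 → y ← 1.301944 + 0.27·(-0.354057) = 1.206349
t=1.810000, y=1.206349: f=-0.212739 → y ← 1.206349 + 0.27·(-0.212739) = 1.148910
y(2.08) ≈ 1.1489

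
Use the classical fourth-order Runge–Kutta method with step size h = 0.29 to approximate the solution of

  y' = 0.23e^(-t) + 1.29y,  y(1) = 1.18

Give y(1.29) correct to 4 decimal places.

RK4: k1 = f(t_n, y_n); k2 = f(t_n + h/2, y_n + (h/2)·k1); k3 = f(t_n + h/2, y_n + (h/2)·k2); k4 = f(t_n + h, y_n + h·k3); y_{n+1} = y_n + (h/6)·(k1 + 2k2 + 2k3 + k4).
t=1.000000, y=1.180000:
  k1 = f(1.000000, 1.180000) = 1.606812
  k2 = f(1.145000, 1.412988) = 1.895946
  k3 = f(1.145000, 1.454912) = 1.950028
  k4 = f(1.290000, 1.745508) = 2.315018
  y ← 1.180000 + (0.29/6)·(k1 + 2k2 + 2k3 + k4) = 1.741333
y(1.29) ≈ 1.7413

1.7413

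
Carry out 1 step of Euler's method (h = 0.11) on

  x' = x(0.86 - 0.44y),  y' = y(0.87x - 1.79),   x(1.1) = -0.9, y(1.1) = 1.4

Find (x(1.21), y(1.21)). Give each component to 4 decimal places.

Euler on (x,y): x_{n+1} = x_n + h·x', y_{n+1} = y_n + h·y'.
1.100000: (-0.900000, 1.400000); f=(-0.219600, -3.602200) → (-0.924156, 1.003758)
(x(1.21), y(1.21)) ≈ (-0.9242, 1.0038)

-0.9242, 1.0038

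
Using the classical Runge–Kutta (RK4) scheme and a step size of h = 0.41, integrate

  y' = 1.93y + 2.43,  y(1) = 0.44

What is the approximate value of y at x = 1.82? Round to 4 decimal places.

RK4: k1 = f(x_n, y_n); k2 = f(x_n + h/2, y_n + (h/2)·k1); k3 = f(x_n + h/2, y_n + (h/2)·k2); k4 = f(x_n + h, y_n + h·k3); y_{n+1} = y_n + (h/6)·(k1 + 2k2 + 2k3 + k4).
x=1.000000, y=0.440000:
  k1 = f(1.000000, 0.440000) = 3.279200
  k2 = f(1.205000, 1.112236) = 4.576615
  k3 = f(1.205000, 1.378206) = 5.089938
  k4 = f(1.410000, 2.526875) = 7.306868
  y ← 0.440000 + (0.41/6)·(k1 + 2k2 + 2k3 + k4) = 2.484477
x=1.410000, y=2.484477:
  k1 = f(1.410000, 2.484477) = 7.225040
  k2 = f(1.615000, 3.965610) = 10.083628
  k3 = f(1.615000, 4.551621) = 11.214628
  k4 = f(1.820000, 7.082474) = 16.099175
  y ← 2.484477 + (0.41/6)·(k1 + 2k2 + 2k3 + k4) = 6.989060
y(1.82) ≈ 6.9891

6.9891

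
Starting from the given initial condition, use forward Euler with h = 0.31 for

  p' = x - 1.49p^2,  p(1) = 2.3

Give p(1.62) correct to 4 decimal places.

Euler: p_{n+1} = p_n + h·f(x_n, p_n).
x=1.000000, p=2.300000: f=-6.882100 → p ← 2.300000 + 0.31·(-6.882100) = 0.166549
x=1.310000, p=0.166549: f=1.268670 → p ← 0.166549 + 0.31·1.268670 = 0.559837
p(1.62) ≈ 0.5598

0.5598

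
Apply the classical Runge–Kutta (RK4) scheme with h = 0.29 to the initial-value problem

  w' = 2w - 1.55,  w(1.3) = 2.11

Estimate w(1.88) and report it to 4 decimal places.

5.0307

RK4: k1 = f(x_n, w_n); k2 = f(x_n + h/2, w_n + (h/2)·k1); k3 = f(x_n + h/2, w_n + (h/2)·k2); k4 = f(x_n + h, w_n + h·k3); w_{n+1} = w_n + (h/6)·(k1 + 2k2 + 2k3 + k4).
x=1.300000, w=2.110000:
  k1 = f(1.300000, 2.110000) = 2.670000
  k2 = f(1.445000, 2.497150) = 3.444300
  k3 = f(1.445000, 2.609423) = 3.668847
  k4 = f(1.590000, 3.173966) = 4.797931
  w ← 2.110000 + (0.29/6)·(k1 + 2k2 + 2k3 + k4) = 3.158554
x=1.590000, w=3.158554:
  k1 = f(1.590000, 3.158554) = 4.767108
  k2 = f(1.735000, 3.849785) = 6.149570
  k3 = f(1.735000, 4.050242) = 6.550484
  k4 = f(1.880000, 5.058194) = 8.566389
  w ← 3.158554 + (0.29/6)·(k1 + 2k2 + 2k3 + k4) = 5.030678
w(1.88) ≈ 5.0307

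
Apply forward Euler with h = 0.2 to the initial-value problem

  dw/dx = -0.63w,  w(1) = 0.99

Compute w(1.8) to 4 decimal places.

Euler: w_{n+1} = w_n + h·f(x_n, w_n).
x=1.000000, w=0.990000: f=-0.623700 → w ← 0.990000 + 0.2·(-0.623700) = 0.865260
x=1.200000, w=0.865260: f=-0.545114 → w ← 0.865260 + 0.2·(-0.545114) = 0.756237
x=1.400000, w=0.756237: f=-0.476429 → w ← 0.756237 + 0.2·(-0.476429) = 0.660951
x=1.600000, w=0.660951: f=-0.416399 → w ← 0.660951 + 0.2·(-0.416399) = 0.577671
w(1.8) ≈ 0.5777

0.5777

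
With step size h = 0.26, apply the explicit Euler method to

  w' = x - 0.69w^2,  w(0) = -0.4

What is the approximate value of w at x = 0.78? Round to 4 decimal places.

Euler: w_{n+1} = w_n + h·f(x_n, w_n).
x=0.000000, w=-0.400000: f=-0.110400 → w ← -0.400000 + 0.26·(-0.110400) = -0.428704
x=0.260000, w=-0.428704: f=0.133187 → w ← -0.428704 + 0.26·0.133187 = -0.394075
x=0.520000, w=-0.394075: f=0.412846 → w ← -0.394075 + 0.26·0.412846 = -0.286735
w(0.78) ≈ -0.2867

-0.2867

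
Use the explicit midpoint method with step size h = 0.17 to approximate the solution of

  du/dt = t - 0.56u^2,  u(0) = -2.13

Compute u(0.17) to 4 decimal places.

-2.6395

Midpoint: k1 = f(t_n, u_n); k2 = f(t_n + h/2, u_n + (h/2)·k1); u_{n+1} = u_n + h·k2.
t=0.000000, u=-2.130000:
  k1 = f(0.000000, -2.130000) = -2.540664
  k2 = f(0.085000, -2.345956) = -2.996967
  u ← -2.130000 + 0.17·(-2.996967) = -2.639484
u(0.17) ≈ -2.6395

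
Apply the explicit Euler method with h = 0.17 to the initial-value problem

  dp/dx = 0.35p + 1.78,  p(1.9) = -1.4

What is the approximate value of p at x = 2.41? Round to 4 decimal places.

-0.7022

Euler: p_{n+1} = p_n + h·f(x_n, p_n).
x=1.900000, p=-1.400000: f=1.290000 → p ← -1.400000 + 0.17·1.290000 = -1.180700
x=2.070000, p=-1.180700: f=1.366755 → p ← -1.180700 + 0.17·1.366755 = -0.948352
x=2.240000, p=-0.948352: f=1.448077 → p ← -0.948352 + 0.17·1.448077 = -0.702179
p(2.41) ≈ -0.7022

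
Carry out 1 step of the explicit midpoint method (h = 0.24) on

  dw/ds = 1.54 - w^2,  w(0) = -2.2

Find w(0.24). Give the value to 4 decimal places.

-3.4478

Midpoint: k1 = f(s_n, w_n); k2 = f(s_n + h/2, w_n + (h/2)·k1); w_{n+1} = w_n + h·k2.
s=0.000000, w=-2.200000:
  k1 = f(0.000000, -2.200000) = -3.300000
  k2 = f(0.120000, -2.596000) = -5.199216
  w ← -2.200000 + 0.24·(-5.199216) = -3.447812
w(0.24) ≈ -3.4478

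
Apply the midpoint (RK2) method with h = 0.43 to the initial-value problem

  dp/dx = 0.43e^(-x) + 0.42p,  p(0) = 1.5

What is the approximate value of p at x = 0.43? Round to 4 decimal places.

1.9612

Midpoint: k1 = f(x_n, p_n); k2 = f(x_n + h/2, p_n + (h/2)·k1); p_{n+1} = p_n + h·k2.
x=0.000000, p=1.500000:
  k1 = f(0.000000, 1.500000) = 1.060000
  k2 = f(0.215000, 1.727900) = 1.072531
  p ← 1.500000 + 0.43·1.072531 = 1.961188
p(0.43) ≈ 1.9612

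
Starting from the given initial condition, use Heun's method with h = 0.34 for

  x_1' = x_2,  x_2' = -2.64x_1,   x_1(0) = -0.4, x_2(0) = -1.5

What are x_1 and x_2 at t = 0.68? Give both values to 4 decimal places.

-1.0295, -0.0109

Heun on (x_1,x_2): k1 = f(t_n, state_n); k2 = f(t_n + h, state_n + h·k1); state_{n+1} = state_n + (h/2)·(k1 + k2).
0.000000: (-0.400000, -1.500000)
  k1 = (-1.500000, 1.056000)
  predictor → (-0.910000, -1.140960)
  k2 = (-1.140960, 2.402400)
  → (-0.848963, -0.912072)
0.340000: (-0.848963, -0.912072)
  k1 = (-0.912072, 2.241263)
  predictor → (-1.159068, -0.150043)
  k2 = (-0.150043, 3.059939)
  → (-1.029523, -0.010868)
(x_1(0.68), x_2(0.68)) ≈ (-1.0295, -0.0109)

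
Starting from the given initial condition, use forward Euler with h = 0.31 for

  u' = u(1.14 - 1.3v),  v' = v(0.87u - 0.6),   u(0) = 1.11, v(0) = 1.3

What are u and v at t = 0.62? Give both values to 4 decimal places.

0.7091, 1.5376

Euler on (u,v): u_{n+1} = u_n + h·u', v_{n+1} = v_n + h·v'.
0.000000: (1.110000, 1.300000); f=(-0.610500, 0.475410) → (0.920745, 1.447377)
0.310000: (0.920745, 1.447377); f=(-0.682815, 0.290992) → (0.709072, 1.537585)
(u(0.62), v(0.62)) ≈ (0.7091, 1.5376)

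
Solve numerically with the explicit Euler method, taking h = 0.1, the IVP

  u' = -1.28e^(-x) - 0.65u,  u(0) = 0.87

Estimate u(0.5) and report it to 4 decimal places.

0.1631

Euler: u_{n+1} = u_n + h·f(x_n, u_n).
x=0.000000, u=0.870000: f=-1.845500 → u ← 0.870000 + 0.1·(-1.845500) = 0.685450
x=0.100000, u=0.685450: f=-1.603734 → u ← 0.685450 + 0.1·(-1.603734) = 0.525077
x=0.200000, u=0.525077: f=-1.389275 → u ← 0.525077 + 0.1·(-1.389275) = 0.386149
x=0.300000, u=0.386149: f=-1.199244 → u ← 0.386149 + 0.1·(-1.199244) = 0.266225
x=0.400000, u=0.266225: f=-1.031056 → u ← 0.266225 + 0.1·(-1.031056) = 0.163119
u(0.5) ≈ 0.1631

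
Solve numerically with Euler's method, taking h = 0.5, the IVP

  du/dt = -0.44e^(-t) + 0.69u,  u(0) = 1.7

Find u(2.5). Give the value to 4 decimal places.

6.1959

Euler: u_{n+1} = u_n + h·f(t_n, u_n).
t=0.000000, u=1.700000: f=0.733000 → u ← 1.700000 + 0.5·0.733000 = 2.066500
t=0.500000, u=2.066500: f=1.159012 → u ← 2.066500 + 0.5·1.159012 = 2.646006
t=1.000000, u=2.646006: f=1.663877 → u ← 2.646006 + 0.5·1.663877 = 3.477944
t=1.500000, u=3.477944: f=2.301604 → u ← 3.477944 + 0.5·2.301604 = 4.628746
t=2.000000, u=4.628746: f=3.134287 → u ← 4.628746 + 0.5·3.134287 = 6.195890
u(2.5) ≈ 6.1959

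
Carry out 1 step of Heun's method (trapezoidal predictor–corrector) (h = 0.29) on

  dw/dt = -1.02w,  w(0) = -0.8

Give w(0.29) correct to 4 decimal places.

-0.5984

Heun: k1 = f(t_n, w_n); k2 = f(t_n + h, w_n + h·k1); w_{n+1} = w_n + (h/2)·(k1 + k2).
t=0.000000, w=-0.800000:
  k1 = f(0.000000, -0.800000) = 0.816000
  k2 = f(0.290000, -0.563360) = 0.574627
  w ← -0.800000 + (0.29/2)·(0.816000 + 0.574627) = -0.598359
w(0.29) ≈ -0.5984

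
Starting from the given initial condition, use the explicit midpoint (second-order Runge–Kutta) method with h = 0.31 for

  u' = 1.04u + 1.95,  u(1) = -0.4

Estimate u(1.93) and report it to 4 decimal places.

Midpoint: k1 = f(x_n, u_n); k2 = f(x_n + h/2, u_n + (h/2)·k1); u_{n+1} = u_n + h·k2.
x=1.000000, u=-0.400000:
  k1 = f(1.000000, -0.400000) = 1.534000
  k2 = f(1.155000, -0.162230) = 1.781281
  u ← -0.400000 + 0.31·1.781281 = 0.152197
x=1.310000, u=0.152197:
  k1 = f(1.310000, 0.152197) = 2.108285
  k2 = f(1.465000, 0.478981) = 2.448140
  u ← 0.152197 + 0.31·2.448140 = 0.911121
x=1.620000, u=0.911121:
  k1 = f(1.620000, 0.911121) = 2.897565
  k2 = f(1.775000, 1.360243) = 3.364653
  u ← 0.911121 + 0.31·3.364653 = 1.954163
u(1.93) ≈ 1.9542

1.9542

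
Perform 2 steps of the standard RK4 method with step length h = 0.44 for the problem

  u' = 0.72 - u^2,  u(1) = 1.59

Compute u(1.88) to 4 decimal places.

RK4: k1 = f(x_n, u_n); k2 = f(x_n + h/2, u_n + (h/2)·k1); k3 = f(x_n + h/2, u_n + (h/2)·k2); k4 = f(x_n + h, u_n + h·k3); u_{n+1} = u_n + (h/6)·(k1 + 2k2 + 2k3 + k4).
x=1.000000, u=1.590000:
  k1 = f(1.000000, 1.590000) = -1.808100
  k2 = f(1.220000, 1.192218) = -0.701384
  k3 = f(1.220000, 1.435696) = -1.341222
  k4 = f(1.440000, 0.999862) = -0.279725
  u ← 1.590000 + (0.44/6)·(k1 + 2k2 + 2k3 + k4) = 1.137311
x=1.440000, u=1.137311:
  k1 = f(1.440000, 1.137311) = -0.573476
  k2 = f(1.660000, 1.011146) = -0.302416
  k3 = f(1.660000, 1.070779) = -0.426568
  k4 = f(1.880000, 0.949621) = -0.181780
  u ← 1.137311 + (0.44/6)·(k1 + 2k2 + 2k3 + k4) = 0.975008
u(1.88) ≈ 0.9750

0.9750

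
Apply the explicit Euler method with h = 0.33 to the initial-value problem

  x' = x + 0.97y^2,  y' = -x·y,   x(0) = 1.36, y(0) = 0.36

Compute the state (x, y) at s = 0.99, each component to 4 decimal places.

3.2916, 0.0142

Euler on (x,y): x_{n+1} = x_n + h·x', y_{n+1} = y_n + h·y'.
0.000000: (1.360000, 0.360000); f=(1.485712, -0.489600) → (1.850285, 0.198432)
0.330000: (1.850285, 0.198432); f=(1.888479, -0.367156) → (2.473483, 0.077271)
0.660000: (2.473483, 0.077271); f=(2.479275, -0.191128) → (3.291644, 0.014199)
(x(0.99), y(0.99)) ≈ (3.2916, 0.0142)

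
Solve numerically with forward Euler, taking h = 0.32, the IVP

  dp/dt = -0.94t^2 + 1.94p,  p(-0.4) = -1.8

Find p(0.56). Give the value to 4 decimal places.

-7.8110

Euler: p_{n+1} = p_n + h·f(t_n, p_n).
t=-0.400000, p=-1.800000: f=-3.642400 → p ← -1.800000 + 0.32·(-3.642400) = -2.965568
t=-0.080000, p=-2.965568: f=-5.759218 → p ← -2.965568 + 0.32·(-5.759218) = -4.808518
t=0.240000, p=-4.808518: f=-9.382668 → p ← -4.808518 + 0.32·(-9.382668) = -7.810972
p(0.56) ≈ -7.8110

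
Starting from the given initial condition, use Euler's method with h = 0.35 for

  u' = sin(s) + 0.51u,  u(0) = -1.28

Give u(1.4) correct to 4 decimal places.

-1.7330

Euler: u_{n+1} = u_n + h·f(s_n, u_n).
s=0.000000, u=-1.280000: f=-0.652800 → u ← -1.280000 + 0.35·(-0.652800) = -1.508480
s=0.350000, u=-1.508480: f=-0.426427 → u ← -1.508480 + 0.35·(-0.426427) = -1.657729
s=0.700000, u=-1.657729: f=-0.201224 → u ← -1.657729 + 0.35·(-0.201224) = -1.728158
s=1.050000, u=-1.728158: f=-0.013937 → u ← -1.728158 + 0.35·(-0.013937) = -1.733036
u(1.4) ≈ -1.7330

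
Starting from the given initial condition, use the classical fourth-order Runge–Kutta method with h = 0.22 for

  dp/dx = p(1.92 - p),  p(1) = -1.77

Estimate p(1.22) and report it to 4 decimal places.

-5.1414

RK4: k1 = f(x_n, p_n); k2 = f(x_n + h/2, p_n + (h/2)·k1); k3 = f(x_n + h/2, p_n + (h/2)·k2); k4 = f(x_n + h, p_n + h·k3); p_{n+1} = p_n + (h/6)·(k1 + 2k2 + 2k3 + k4).
x=1.000000, p=-1.770000:
  k1 = f(1.000000, -1.770000) = -6.531300
  k2 = f(1.110000, -2.488443) = -10.970159
  k3 = f(1.110000, -2.976718) = -14.576145
  k4 = f(1.220000, -4.976752) = -34.323422
  p ← -1.770000 + (0.22/6)·(k1 + 2k2 + 2k3 + k4) = -5.141402
p(1.22) ≈ -5.1414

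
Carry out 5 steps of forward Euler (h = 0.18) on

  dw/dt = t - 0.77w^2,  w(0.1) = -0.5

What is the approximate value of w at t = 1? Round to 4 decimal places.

Euler: w_{n+1} = w_n + h·f(t_n, w_n).
t=0.100000, w=-0.500000: f=-0.092500 → w ← -0.500000 + 0.18·(-0.092500) = -0.516650
t=0.280000, w=-0.516650: f=0.074466 → w ← -0.516650 + 0.18·0.074466 = -0.503246
t=0.460000, w=-0.503246: f=0.264992 → w ← -0.503246 + 0.18·0.264992 = -0.455547
t=0.640000, w=-0.455547: f=0.480207 → w ← -0.455547 + 0.18·0.480207 = -0.369110
t=0.820000, w=-0.369110: f=0.715093 → w ← -0.369110 + 0.18·0.715093 = -0.240393
w(1) ≈ -0.2404

-0.2404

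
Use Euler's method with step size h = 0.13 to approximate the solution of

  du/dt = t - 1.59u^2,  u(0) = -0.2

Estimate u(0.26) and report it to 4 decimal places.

Euler: u_{n+1} = u_n + h·f(t_n, u_n).
t=0.000000, u=-0.200000: f=-0.063600 → u ← -0.200000 + 0.13·(-0.063600) = -0.208268
t=0.130000, u=-0.208268: f=0.061033 → u ← -0.208268 + 0.13·0.061033 = -0.200334
u(0.26) ≈ -0.2003

-0.2003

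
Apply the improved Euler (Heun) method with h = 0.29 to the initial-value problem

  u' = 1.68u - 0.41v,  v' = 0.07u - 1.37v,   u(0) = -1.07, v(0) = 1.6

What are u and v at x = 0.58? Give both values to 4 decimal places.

Heun on (u,v): k1 = f(x_n, state_n); k2 = f(x_n + h, state_n + h·k1); state_{n+1} = state_n + (h/2)·(k1 + k2).
0.000000: (-1.070000, 1.600000)
  k1 = (-2.453600, -2.266900)
  predictor → (-1.781544, 0.942599)
  k2 = (-3.379460, -1.416069)
  → (-1.915794, 1.065970)
0.290000: (-1.915794, 1.065970)
  k1 = (-3.655581, -1.594484)
  predictor → (-2.975912, 0.603569)
  k2 = (-5.246996, -1.035204)
  → (-3.206667, 0.684665)
(u(0.58), v(0.58)) ≈ (-3.2067, 0.6847)

-3.2067, 0.6847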